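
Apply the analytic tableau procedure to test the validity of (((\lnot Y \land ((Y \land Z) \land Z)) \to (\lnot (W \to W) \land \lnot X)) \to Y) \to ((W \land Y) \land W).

Not valid

Assume the negation and expand:
Initial set: {F ((((\lnot Y \land ((Y \land Z) \land Z)) \to (\lnot (W \to W) \land \lnot X)) \to Y) \to ((W \land Y) \land W))}.
F ((((\lnot Y \land ((Y \land Z) \land Z)) \to (\lnot (W \to W) \land \lnot X)) \to Y) \to ((W \land Y) \land W)): α-rule — add T (((\lnot Y \land ((Y \land Z) \land Z)) \to (\lnot (W \to W) \land \lnot X)) \to Y), F ((W \land Y) \land W).
T (((\lnot Y \land ((Y \land Z) \land Z)) \to (\lnot (W \to W) \land \lnot X)) \to Y): β-rule — branch into F ((\lnot Y \land ((Y \land Z) \land Z)) \to (\lnot (W \to W) \land \lnot X))  //  T Y.
  branch 1 (add F ((\lnot Y \land ((Y \land Z) \land Z)) \to (\lnot (W \to W) \land \lnot X))):
    F ((\lnot Y \land ((Y \land Z) \land Z)) \to (\lnot (W \to W) \land \lnot X)): α-rule — add T (\lnot Y \land ((Y \land Z) \land Z)), F (\lnot (W \to W) \land \lnot X).
    T (\lnot Y \land ((Y \land Z) \land Z)): α-rule — add T \lnot Y, T ((Y \land Z) \land Z).
    T ((Y \land Z) \land Z): α-rule — add T (Y \land Z), T Z.
    T (Y \land Z): α-rule — add T Y, T Z.
    × closes — contains both Y and \lnot Y.
  branch 2 (add T Y):
    F ((W \land Y) \land W): β-rule — branch into F (W \land Y)  //  F W.
      branch 2.1 (add F (W \land Y)):
        F (W \land Y): β-rule — branch into F W  //  F Y.
          branch 2.1.1 (add F W):
            ○ open, literals {W=false, Y=true}.
          branch 2.1.2 (add F Y):
            × closes — contains both Y and \lnot Y.
      branch 2.2 (add F W):
        ○ open, literals {W=false, Y=true}.
2 branches closed, 2 open.
An open branch gives a countermodel: W=false, Y=true (unmentioned atoms arbitrary); under it the original formula is false.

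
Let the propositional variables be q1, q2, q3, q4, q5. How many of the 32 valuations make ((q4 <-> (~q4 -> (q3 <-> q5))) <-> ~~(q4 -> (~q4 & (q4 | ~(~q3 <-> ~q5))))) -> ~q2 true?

28

Initial set: {T (((q4 <-> (~q4 -> (q3 <-> q5))) <-> ~~(q4 -> (~q4 & (q4 | ~(~q3 <-> ~q5))))) -> ~q2)}.
T (((q4 <-> (~q4 -> (q3 <-> q5))) <-> ~~(q4 -> (~q4 & (q4 | ~(~q3 <-> ~q5))))) -> ~q2): β-rule — branch into F ((q4 <-> (~q4 -> (q3 <-> q5))) <-> ~~(q4 -> (~q4 & (q4 | ~(~q3 <-> ~q5)))))  //  T ~q2.
  branch 1 (add F ((q4 <-> (~q4 -> (q3 <-> q5))) <-> ~~(q4 -> (~q4 & (q4 | ~(~q3 <-> ~q5)))))):
    F ((q4 <-> (~q4 -> (q3 <-> q5))) <-> ~~(q4 -> (~q4 & (q4 | ~(~q3 <-> ~q5))))): β-rule — branch into T (q4 <-> (~q4 -> (q3 <-> q5))), F ~~(q4 -> (~q4 & (q4 | ~(~q3 <-> ~q5))))  //  F (q4 <-> (~q4 -> (q3 <-> q5))), T ~~(q4 -> (~q4 & (q4 | ~(~q3 <-> ~q5)))).
      branch 1.1 (add T (q4 <-> (~q4 -> (q3 <-> q5))), F ~~(q4 -> (~q4 & (q4 | ~(~q3 <-> ~q5))))):
        F ~~(q4 -> (~q4 & (q4 | ~(~q3 <-> ~q5)))): drop double negation, giving F (q4 -> (~q4 & (q4 | ~(~q3 <-> ~q5)))).
        F (q4 -> (~q4 & (q4 | ~(~q3 <-> ~q5)))): α-rule — add T q4, F (~q4 & (q4 | ~(~q3 <-> ~q5))).
        T (q4 <-> (~q4 -> (q3 <-> q5))): β-rule — branch into T q4, T (~q4 -> (q3 <-> q5))  //  F q4, F (~q4 -> (q3 <-> q5)).
          branch 1.1.1 (add T q4, T (~q4 -> (q3 <-> q5))):
            F (~q4 & (q4 | ~(~q3 <-> ~q5))): β-rule — branch into F ~q4  //  F (q4 | ~(~q3 <-> ~q5)).
              branch 1.1.1.1 (add F ~q4):
                T (~q4 -> (q3 <-> q5)): β-rule — branch into F ~q4  //  T (q3 <-> q5).
                  branch 1.1.1.1.1 (add F ~q4):
                    ○ open, literals {q4=true}.
                  branch 1.1.1.1.2 (add T (q3 <-> q5)):
                    T (q3 <-> q5): β-rule — branch into T q3, T q5  //  F q3, F q5.
                      branch 1.1.1.1.2.1 (add T q3, T q5):
                        ○ open, literals {q3=true, q4=true, q5=true}.
                      branch 1.1.1.1.2.2 (add F q3, F q5):
                        ○ open, literals {q3=false, q4=true, q5=false}.
              branch 1.1.1.2 (add F (q4 | ~(~q3 <-> ~q5))):
                F (q4 | ~(~q3 <-> ~q5)): α-rule — add F q4, F ~(~q3 <-> ~q5).
                × closes — contains both q4 and ~q4.
          branch 1.1.2 (add F q4, F (~q4 -> (q3 <-> q5))):
            × closes — contains both q4 and ~q4.
      branch 1.2 (add F (q4 <-> (~q4 -> (q3 <-> q5))), T ~~(q4 -> (~q4 & (q4 | ~(~q3 <-> ~q5))))):
        T ~~(q4 -> (~q4 & (q4 | ~(~q3 <-> ~q5)))): drop double negation, giving T (q4 -> (~q4 & (q4 | ~(~q3 <-> ~q5)))).
        F (q4 <-> (~q4 -> (q3 <-> q5))): β-rule — branch into T q4, F (~q4 -> (q3 <-> q5))  //  F q4, T (~q4 -> (q3 <-> q5)).
          branch 1.2.1 (add T q4, F (~q4 -> (q3 <-> q5))):
            F (~q4 -> (q3 <-> q5)): α-rule — add T ~q4, F (q3 <-> q5).
            × closes — contains both q4 and ~q4.
          branch 1.2.2 (add F q4, T (~q4 -> (q3 <-> q5))):
            T (q4 -> (~q4 & (q4 | ~(~q3 <-> ~q5)))): β-rule — branch into F q4  //  T (~q4 & (q4 | ~(~q3 <-> ~q5))).
              branch 1.2.2.1 (add F q4):
                T (~q4 -> (q3 <-> q5)): β-rule — branch into F ~q4  //  T (q3 <-> q5).
                  branch 1.2.2.1.1 (add F ~q4):
                    × closes — contains both q4 and ~q4.
                  branch 1.2.2.1.2 (add T (q3 <-> q5)):
                    T (q3 <-> q5): β-rule — branch into T q3, T q5  //  F q3, F q5.
                      branch 1.2.2.1.2.1 (add T q3, T q5):
                        ○ open, literals {q3=true, q4=false, q5=true}.
                      branch 1.2.2.1.2.2 (add F q3, F q5):
                        ○ open, literals {q3=false, q4=false, q5=false}.
              branch 1.2.2.2 (add T (~q4 & (q4 | ~(~q3 <-> ~q5)))):
                T (~q4 & (q4 | ~(~q3 <-> ~q5))): α-rule — add T ~q4, T (q4 | ~(~q3 <-> ~q5)).
                T (~q4 -> (q3 <-> q5)): β-rule — branch into F ~q4  //  T (q3 <-> q5).
                  branch 1.2.2.2.1 (add F ~q4):
                    × closes — contains both q4 and ~q4.
                  branch 1.2.2.2.2 (add T (q3 <-> q5)):
                    T (q4 | ~(~q3 <-> ~q5)): β-rule — branch into T q4  //  T ~(~q3 <-> ~q5).
                      branch 1.2.2.2.2.1 (add T q4):
                        × closes — contains both q4 and ~q4.
                      branch 1.2.2.2.2.2 (add T ~(~q3 <-> ~q5)):
                        T (q3 <-> q5): β-rule — branch into T q3, T q5  //  F q3, F q5.
                          branch 1.2.2.2.2.2.1 (add T q3, T q5):
                            T ~(~q3 <-> ~q5): β-rule — branch into T ~q3, F ~q5  //  F ~q3, T ~q5.
                              branch 1.2.2.2.2.2.1.1 (add T ~q3, F ~q5):
                                × closes — contains both q3 and ~q3.
                              branch 1.2.2.2.2.2.1.2 (add F ~q3, T ~q5):
                                × closes — contains both q5 and ~q5.
                          branch 1.2.2.2.2.2.2 (add F q3, F q5):
                            T ~(~q3 <-> ~q5): β-rule — branch into T ~q3, F ~q5  //  F ~q3, T ~q5.
                              branch 1.2.2.2.2.2.2.1 (add T ~q3, F ~q5):
                                × closes — contains both q5 and ~q5.
                              branch 1.2.2.2.2.2.2.2 (add F ~q3, T ~q5):
                                × closes — contains both q3 and ~q3.
  branch 2 (add T ~q2):
    ○ open, literals {q2=false}.
10 branches closed, 6 open.
Each open branch fixes some atoms; the unmentioned ones are free. Counting distinct full assignments: branch {q4=true} (q1, q2, q3, q5) contributes 16 new; branch {q3=true, q4=true, q5=true} (q1, q2) contributes 0 new; branch {q3=false, q4=true, q5=false} (q1, q2) contributes 0 new; branch {q3=true, q4=false, q5=true} (q1, q2) contributes 4 new; branch {q3=false, q4=false, q5=false} (q1, q2) contributes 4 new; branch {q2=false} (q1, q3, q4, q5) contributes 4 new. Total: 28.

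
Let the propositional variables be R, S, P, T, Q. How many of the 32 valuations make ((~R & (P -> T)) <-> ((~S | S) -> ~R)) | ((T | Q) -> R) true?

30

Initial set: {(((~R & (P -> T)) <-> ((~S | S) -> ~R)) | ((T | Q) -> R))}.
(((~R & (P -> T)) <-> ((~S | S) -> ~R)) | ((T | Q) -> R)): β-rule — branch into ((~R & (P -> T)) <-> ((~S | S) -> ~R))  //  ((T | Q) -> R).
  branch 1 (add ((~R & (P -> T)) <-> ((~S | S) -> ~R))):
    ((~R & (P -> T)) <-> ((~S | S) -> ~R)): β-rule — branch into (~R & (P -> T)), ((~S | S) -> ~R)  //  ~(~R & (P -> T)), ~((~S | S) -> ~R).
      branch 1.1 (add (~R & (P -> T)), ((~S | S) -> ~R)):
        (~R & (P -> T)): α-rule — add ~R, (P -> T).
        ((~S | S) -> ~R): β-rule — branch into ~(~S | S)  //  ~R.
          branch 1.1.1 (add ~(~S | S)):
            ~(~S | S): α-rule — add ~~S, ~S.
            × closes — contains both S and ~S.
          branch 1.1.2 (add ~R):
            (P -> T): β-rule — branch into ~P  //  T.
              branch 1.1.2.1 (add ~P):
                ○ open, literals {P=0, R=0}.
              branch 1.1.2.2 (add T):
                ○ open, literals {R=0, T=1}.
      branch 1.2 (add ~(~R & (P -> T)), ~((~S | S) -> ~R)):
        ~((~S | S) -> ~R): α-rule — add (~S | S), ~~R.
        ~(~R & (P -> T)): β-rule — branch into ~~R  //  ~(P -> T).
          branch 1.2.1 (add ~~R):
            (~S | S): β-rule — branch into ~S  //  S.
              branch 1.2.1.1 (add ~S):
                ○ open, literals {R=1, S=0}.
              branch 1.2.1.2 (add S):
                ○ open, literals {R=1, S=1}.
          branch 1.2.2 (add ~(P -> T)):
            ~(P -> T): α-rule — add P, ~T.
            (~S | S): β-rule — branch into ~S  //  S.
              branch 1.2.2.1 (add ~S):
                ○ open, literals {P=1, R=1, S=0, T=0}.
              branch 1.2.2.2 (add S):
                ○ open, literals {P=1, R=1, S=1, T=0}.
  branch 2 (add ((T | Q) -> R)):
    ((T | Q) -> R): β-rule — branch into ~(T | Q)  //  R.
      branch 2.1 (add ~(T | Q)):
        ~(T | Q): α-rule — add ~T, ~Q.
        ○ open, literals {Q=0, T=0}.
      branch 2.2 (add R):
        ○ open, literals {R=1}.
1 branch closed, 8 open.
Each open branch fixes some atoms; the unmentioned ones are free. Counting distinct full assignments: branch {P=0, R=0} (S, T, Q) contributes 8 new; branch {R=0, T=1} (S, P, Q) contributes 4 new; branch {R=1, S=0} (P, T, Q) contributes 8 new; branch {R=1, S=1} (P, T, Q) contributes 8 new; branch {P=1, R=1, S=0, T=0} (Q) contributes 0 new; branch {P=1, R=1, S=1, T=0} (Q) contributes 0 new; branch {Q=0, T=0} (R, S, P) contributes 2 new; branch {R=1} (S, P, T, Q) contributes 0 new. Total: 30.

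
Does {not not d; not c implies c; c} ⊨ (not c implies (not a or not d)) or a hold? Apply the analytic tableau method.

Initial set: {T not not d; T (not c implies c); T c; F ((not c implies (not a or not d)) or a)}.
T not not d: drop double negation, giving T d.
F ((not c implies (not a or not d)) or a): α-rule — add F (not c implies (not a or not d)), F a.
F (not c implies (not a or not d)): α-rule — add T not c, F (not a or not d).
× closes — contains both c and not c.
All 1 branch closes.
Every branch closed, so the premises entail the conclusion.

Yes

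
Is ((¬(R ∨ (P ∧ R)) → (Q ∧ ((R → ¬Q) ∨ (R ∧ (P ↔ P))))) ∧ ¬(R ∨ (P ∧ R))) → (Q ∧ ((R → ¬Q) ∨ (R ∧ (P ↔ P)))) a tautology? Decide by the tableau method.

Assume the negation and expand:
Initial set: {¬(((¬(R ∨ (P ∧ R)) → (Q ∧ ((R → ¬Q) ∨ (R ∧ (P ↔ P))))) ∧ ¬(R ∨ (P ∧ R))) → (Q ∧ ((R → ¬Q) ∨ (R ∧ (P ↔ P)))))}.
¬(((¬(R ∨ (P ∧ R)) → (Q ∧ ((R → ¬Q) ∨ (R ∧ (P ↔ P))))) ∧ ¬(R ∨ (P ∧ R))) → (Q ∧ ((R → ¬Q) ∨ (R ∧ (P ↔ P))))): α-rule — add ((¬(R ∨ (P ∧ R)) → (Q ∧ ((R → ¬Q) ∨ (R ∧ (P ↔ P))))) ∧ ¬(R ∨ (P ∧ R))), ¬(Q ∧ ((R → ¬Q) ∨ (R ∧ (P ↔ P)))).
((¬(R ∨ (P ∧ R)) → (Q ∧ ((R → ¬Q) ∨ (R ∧ (P ↔ P))))) ∧ ¬(R ∨ (P ∧ R))): α-rule — add (¬(R ∨ (P ∧ R)) → (Q ∧ ((R → ¬Q) ∨ (R ∧ (P ↔ P))))), ¬(R ∨ (P ∧ R)).
¬(R ∨ (P ∧ R)): α-rule — add ¬R, ¬(P ∧ R).
¬(Q ∧ ((R → ¬Q) ∨ (R ∧ (P ↔ P)))): β-rule — branch into ¬Q  //  ¬((R → ¬Q) ∨ (R ∧ (P ↔ P))).
  branch 1 (add ¬Q):
    (¬(R ∨ (P ∧ R)) → (Q ∧ ((R → ¬Q) ∨ (R ∧ (P ↔ P))))): β-rule — branch into ¬¬(R ∨ (P ∧ R))  //  (Q ∧ ((R → ¬Q) ∨ (R ∧ (P ↔ P)))).
      branch 1.1 (add ¬¬(R ∨ (P ∧ R))):
        ¬(P ∧ R): β-rule — branch into ¬P  //  ¬R.
          branch 1.1.1 (add ¬P):
            ¬¬(R ∨ (P ∧ R)): β-rule — branch into R  //  (P ∧ R).
              branch 1.1.1.1 (add R):
                × closes — contains both R and ¬R.
              branch 1.1.1.2 (add (P ∧ R)):
                (P ∧ R): α-rule — add P, R.
                × closes — contains both P and ¬P.
          branch 1.1.2 (add ¬R):
            ¬¬(R ∨ (P ∧ R)): β-rule — branch into R  //  (P ∧ R).
              branch 1.1.2.1 (add R):
                × closes — contains both R and ¬R.
              branch 1.1.2.2 (add (P ∧ R)):
                (P ∧ R): α-rule — add P, R.
                × closes — contains both R and ¬R.
      branch 1.2 (add (Q ∧ ((R → ¬Q) ∨ (R ∧ (P ↔ P))))):
        (Q ∧ ((R → ¬Q) ∨ (R ∧ (P ↔ P)))): α-rule — add Q, ((R → ¬Q) ∨ (R ∧ (P ↔ P))).
        × closes — contains both Q and ¬Q.
  branch 2 (add ¬((R → ¬Q) ∨ (R ∧ (P ↔ P)))):
    ¬((R → ¬Q) ∨ (R ∧ (P ↔ P))): α-rule — add ¬(R → ¬Q), ¬(R ∧ (P ↔ P)).
    ¬(R → ¬Q): α-rule — add R, ¬¬Q.
    × closes — contains both R and ¬R.
All 6 branches close.
Every branch closed, so the negation is unsatisfiable and the formula is valid.

Valid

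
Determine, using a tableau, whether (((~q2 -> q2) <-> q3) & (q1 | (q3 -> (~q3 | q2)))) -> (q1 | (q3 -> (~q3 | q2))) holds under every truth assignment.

Valid

Assume the negation and expand:
Initial set: {~((((~q2 -> q2) <-> q3) & (q1 | (q3 -> (~q3 | q2)))) -> (q1 | (q3 -> (~q3 | q2))))}.
~((((~q2 -> q2) <-> q3) & (q1 | (q3 -> (~q3 | q2)))) -> (q1 | (q3 -> (~q3 | q2)))): α-rule — add (((~q2 -> q2) <-> q3) & (q1 | (q3 -> (~q3 | q2)))), ~(q1 | (q3 -> (~q3 | q2))).
(((~q2 -> q2) <-> q3) & (q1 | (q3 -> (~q3 | q2)))): α-rule — add ((~q2 -> q2) <-> q3), (q1 | (q3 -> (~q3 | q2))).
~(q1 | (q3 -> (~q3 | q2))): α-rule — add ~q1, ~(q3 -> (~q3 | q2)).
~(q3 -> (~q3 | q2)): α-rule — add q3, ~(~q3 | q2).
~(~q3 | q2): α-rule — add ~~q3, ~q2.
((~q2 -> q2) <-> q3): β-rule — branch into (~q2 -> q2), q3  //  ~(~q2 -> q2), ~q3.
  branch 1 (add (~q2 -> q2), q3):
    (q1 | (q3 -> (~q3 | q2))): β-rule — branch into q1  //  (q3 -> (~q3 | q2)).
      branch 1.1 (add q1):
        × closes — contains both q1 and ~q1.
      branch 1.2 (add (q3 -> (~q3 | q2))):
        (~q2 -> q2): β-rule — branch into ~~q2  //  q2.
          branch 1.2.1 (add ~~q2):
            × closes — contains both q2 and ~q2.
          branch 1.2.2 (add q2):
            × closes — contains both q2 and ~q2.
  branch 2 (add ~(~q2 -> q2), ~q3):
    × closes — contains both q3 and ~q3.
All 4 branches close.
Every branch closed, so the negation is unsatisfiable and the formula is valid.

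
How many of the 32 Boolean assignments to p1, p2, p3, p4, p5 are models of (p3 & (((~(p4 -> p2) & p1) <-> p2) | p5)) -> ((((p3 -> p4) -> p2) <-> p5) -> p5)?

31

Initial set: {((p3 & (((~(p4 -> p2) & p1) <-> p2) | p5)) -> ((((p3 -> p4) -> p2) <-> p5) -> p5))}.
((p3 & (((~(p4 -> p2) & p1) <-> p2) | p5)) -> ((((p3 -> p4) -> p2) <-> p5) -> p5)): β-rule — branch into ~(p3 & (((~(p4 -> p2) & p1) <-> p2) | p5))  //  ((((p3 -> p4) -> p2) <-> p5) -> p5).
  branch 1 (add ~(p3 & (((~(p4 -> p2) & p1) <-> p2) | p5))):
    ~(p3 & (((~(p4 -> p2) & p1) <-> p2) | p5)): β-rule — branch into ~p3  //  ~(((~(p4 -> p2) & p1) <-> p2) | p5).
      branch 1.1 (add ~p3):
        ○ open, literals {p3=0}.
      branch 1.2 (add ~(((~(p4 -> p2) & p1) <-> p2) | p5)):
        ~(((~(p4 -> p2) & p1) <-> p2) | p5): α-rule — add ~((~(p4 -> p2) & p1) <-> p2), ~p5.
        ~((~(p4 -> p2) & p1) <-> p2): β-rule — branch into (~(p4 -> p2) & p1), ~p2  //  ~(~(p4 -> p2) & p1), p2.
          branch 1.2.1 (add (~(p4 -> p2) & p1), ~p2):
            (~(p4 -> p2) & p1): α-rule — add ~(p4 -> p2), p1.
            ~(p4 -> p2): α-rule — add p4, ~p2.
            ○ open, literals {p1=1, p2=0, p4=1, p5=0}.
          branch 1.2.2 (add ~(~(p4 -> p2) & p1), p2):
            ~(~(p4 -> p2) & p1): β-rule — branch into ~~(p4 -> p2)  //  ~p1.
              branch 1.2.2.1 (add ~~(p4 -> p2)):
                ~~(p4 -> p2): β-rule — branch into ~p4  //  p2.
                  branch 1.2.2.1.1 (add ~p4):
                    ○ open, literals {p2=1, p4=0, p5=0}.
                  branch 1.2.2.1.2 (add p2):
                    ○ open, literals {p2=1, p5=0}.
              branch 1.2.2.2 (add ~p1):
                ○ open, literals {p1=0, p2=1, p5=0}.
  branch 2 (add ((((p3 -> p4) -> p2) <-> p5) -> p5)):
    ((((p3 -> p4) -> p2) <-> p5) -> p5): β-rule — branch into ~(((p3 -> p4) -> p2) <-> p5)  //  p5.
      branch 2.1 (add ~(((p3 -> p4) -> p2) <-> p5)):
        ~(((p3 -> p4) -> p2) <-> p5): β-rule — branch into ((p3 -> p4) -> p2), ~p5  //  ~((p3 -> p4) -> p2), p5.
          branch 2.1.1 (add ((p3 -> p4) -> p2), ~p5):
            ((p3 -> p4) -> p2): β-rule — branch into ~(p3 -> p4)  //  p2.
              branch 2.1.1.1 (add ~(p3 -> p4)):
                ~(p3 -> p4): α-rule — add p3, ~p4.
                ○ open, literals {p3=1, p4=0, p5=0}.
              branch 2.1.1.2 (add p2):
                ○ open, literals {p2=1, p5=0}.
          branch 2.1.2 (add ~((p3 -> p4) -> p2), p5):
            ~((p3 -> p4) -> p2): α-rule — add (p3 -> p4), ~p2.
            (p3 -> p4): β-rule — branch into ~p3  //  p4.
              branch 2.1.2.1 (add ~p3):
                ○ open, literals {p2=0, p3=0, p5=1}.
              branch 2.1.2.2 (add p4):
                ○ open, literals {p2=0, p4=1, p5=1}.
      branch 2.2 (add p5):
        ○ open, literals {p5=1}.
0 branches closed, 10 open.
Each open branch fixes some atoms; the unmentioned ones are free. Counting distinct full assignments: branch {p3=0} (p1, p2, p4, p5) contributes 16 new; branch {p1=1, p2=0, p4=1, p5=0} (p3) contributes 1 new; branch {p2=1, p4=0, p5=0} (p1, p3) contributes 2 new; branch {p2=1, p5=0} (p1, p3, p4) contributes 2 new; branch {p1=0, p2=1, p5=0} (p3, p4) contributes 0 new; branch {p3=1, p4=0, p5=0} (p1, p2) contributes 2 new; branch {p2=1, p5=0} (p1, p3, p4) contributes 0 new; branch {p2=0, p3=0, p5=1} (p1, p4) contributes 0 new; branch {p2=0, p4=1, p5=1} (p1, p3) contributes 2 new; branch {p5=1} (p1, p2, p3, p4) contributes 6 new. Total: 31.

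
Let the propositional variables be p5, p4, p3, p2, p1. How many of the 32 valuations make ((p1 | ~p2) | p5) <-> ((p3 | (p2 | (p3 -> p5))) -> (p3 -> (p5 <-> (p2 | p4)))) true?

24

Initial set: {(((p1 | ~p2) | p5) <-> ((p3 | (p2 | (p3 -> p5))) -> (p3 -> (p5 <-> (p2 | p4)))))}.
(((p1 | ~p2) | p5) <-> ((p3 | (p2 | (p3 -> p5))) -> (p3 -> (p5 <-> (p2 | p4))))): β-rule — branch into ((p1 | ~p2) | p5), ((p3 | (p2 | (p3 -> p5))) -> (p3 -> (p5 <-> (p2 | p4))))  //  ~((p1 | ~p2) | p5), ~((p3 | (p2 | (p3 -> p5))) -> (p3 -> (p5 <-> (p2 | p4)))).
  branch 1 (add ((p1 | ~p2) | p5), ((p3 | (p2 | (p3 -> p5))) -> (p3 -> (p5 <-> (p2 | p4))))):
    ((p1 | ~p2) | p5): β-rule — branch into (p1 | ~p2)  //  p5.
      branch 1.1 (add (p1 | ~p2)):
        ((p3 | (p2 | (p3 -> p5))) -> (p3 -> (p5 <-> (p2 | p4)))): β-rule — branch into ~(p3 | (p2 | (p3 -> p5)))  //  (p3 -> (p5 <-> (p2 | p4))).
          branch 1.1.1 (add ~(p3 | (p2 | (p3 -> p5)))):
            ~(p3 | (p2 | (p3 -> p5))): α-rule — add ~p3, ~(p2 | (p3 -> p5)).
            ~(p2 | (p3 -> p5)): α-rule — add ~p2, ~(p3 -> p5).
            ~(p3 -> p5): α-rule — add p3, ~p5.
            × closes — contains both p3 and ~p3.
          branch 1.1.2 (add (p3 -> (p5 <-> (p2 | p4)))):
            (p1 | ~p2): β-rule — branch into p1  //  ~p2.
              branch 1.1.2.1 (add p1):
                (p3 -> (p5 <-> (p2 | p4))): β-rule — branch into ~p3  //  (p5 <-> (p2 | p4)).
                  branch 1.1.2.1.1 (add ~p3):
                    ○ open, literals {p1=T, p3=F}.
                  branch 1.1.2.1.2 (add (p5 <-> (p2 | p4))):
                    (p5 <-> (p2 | p4)): β-rule — branch into p5, (p2 | p4)  //  ~p5, ~(p2 | p4).
                      branch 1.1.2.1.2.1 (add p5, (p2 | p4)):
                        (p2 | p4): β-rule — branch into p2  //  p4.
                          branch 1.1.2.1.2.1.1 (add p2):
                            ○ open, literals {p1=T, p2=T, p5=T}.
                          branch 1.1.2.1.2.1.2 (add p4):
                            ○ open, literals {p1=T, p4=T, p5=T}.
                      branch 1.1.2.1.2.2 (add ~p5, ~(p2 | p4)):
                        ~(p2 | p4): α-rule — add ~p2, ~p4.
                        ○ open, literals {p1=T, p2=F, p4=F, p5=F}.
              branch 1.1.2.2 (add ~p2):
                (p3 -> (p5 <-> (p2 | p4))): β-rule — branch into ~p3  //  (p5 <-> (p2 | p4)).
                  branch 1.1.2.2.1 (add ~p3):
                    ○ open, literals {p2=F, p3=F}.
                  branch 1.1.2.2.2 (add (p5 <-> (p2 | p4))):
                    (p5 <-> (p2 | p4)): β-rule — branch into p5, (p2 | p4)  //  ~p5, ~(p2 | p4).
                      branch 1.1.2.2.2.1 (add p5, (p2 | p4)):
                        (p2 | p4): β-rule — branch into p2  //  p4.
                          branch 1.1.2.2.2.1.1 (add p2):
                            × closes — contains both p2 and ~p2.
                          branch 1.1.2.2.2.1.2 (add p4):
                            ○ open, literals {p2=F, p4=T, p5=T}.
                      branch 1.1.2.2.2.2 (add ~p5, ~(p2 | p4)):
                        ~(p2 | p4): α-rule — add ~p2, ~p4.
                        ○ open, literals {p2=F, p4=F, p5=F}.
      branch 1.2 (add p5):
        ((p3 | (p2 | (p3 -> p5))) -> (p3 -> (p5 <-> (p2 | p4)))): β-rule — branch into ~(p3 | (p2 | (p3 -> p5)))  //  (p3 -> (p5 <-> (p2 | p4))).
          branch 1.2.1 (add ~(p3 | (p2 | (p3 -> p5)))):
            ~(p3 | (p2 | (p3 -> p5))): α-rule — add ~p3, ~(p2 | (p3 -> p5)).
            ~(p2 | (p3 -> p5)): α-rule — add ~p2, ~(p3 -> p5).
            ~(p3 -> p5): α-rule — add p3, ~p5.
            × closes — contains both p3 and ~p3.
          branch 1.2.2 (add (p3 -> (p5 <-> (p2 | p4)))):
            (p3 -> (p5 <-> (p2 | p4))): β-rule — branch into ~p3  //  (p5 <-> (p2 | p4)).
              branch 1.2.2.1 (add ~p3):
                ○ open, literals {p3=F, p5=T}.
              branch 1.2.2.2 (add (p5 <-> (p2 | p4))):
                (p5 <-> (p2 | p4)): β-rule — branch into p5, (p2 | p4)  //  ~p5, ~(p2 | p4).
                  branch 1.2.2.2.1 (add p5, (p2 | p4)):
                    (p2 | p4): β-rule — branch into p2  //  p4.
                      branch 1.2.2.2.1.1 (add p2):
                        ○ open, literals {p2=T, p5=T}.
                      branch 1.2.2.2.1.2 (add p4):
                        ○ open, literals {p4=T, p5=T}.
                  branch 1.2.2.2.2 (add ~p5, ~(p2 | p4)):
                    × closes — contains both p5 and ~p5.
  branch 2 (add ~((p1 | ~p2) | p5), ~((p3 | (p2 | (p3 -> p5))) -> (p3 -> (p5 <-> (p2 | p4))))):
    ~((p1 | ~p2) | p5): α-rule — add ~(p1 | ~p2), ~p5.
    ~((p3 | (p2 | (p3 -> p5))) -> (p3 -> (p5 <-> (p2 | p4)))): α-rule — add (p3 | (p2 | (p3 -> p5))), ~(p3 -> (p5 <-> (p2 | p4))).
    ~(p1 | ~p2): α-rule — add ~p1, ~~p2.
    ~(p3 -> (p5 <-> (p2 | p4))): α-rule — add p3, ~(p5 <-> (p2 | p4)).
    (p3 | (p2 | (p3 -> p5))): β-rule — branch into p3  //  (p2 | (p3 -> p5)).
      branch 2.1 (add p3):
        ~(p5 <-> (p2 | p4)): β-rule — branch into p5, ~(p2 | p4)  //  ~p5, (p2 | p4).
          branch 2.1.1 (add p5, ~(p2 | p4)):
            × closes — contains both p5 and ~p5.
          branch 2.1.2 (add ~p5, (p2 | p4)):
            (p2 | p4): β-rule — branch into p2  //  p4.
              branch 2.1.2.1 (add p2):
                ○ open, literals {p1=F, p2=T, p3=T, p5=F}.
              branch 2.1.2.2 (add p4):
                ○ open, literals {p1=F, p2=T, p3=T, p4=T, p5=F}.
      branch 2.2 (add (p2 | (p3 -> p5))):
        ~(p5 <-> (p2 | p4)): β-rule — branch into p5, ~(p2 | p4)  //  ~p5, (p2 | p4).
          branch 2.2.1 (add p5, ~(p2 | p4)):
            × closes — contains both p5 and ~p5.
          branch 2.2.2 (add ~p5, (p2 | p4)):
            (p2 | (p3 -> p5)): β-rule — branch into p2  //  (p3 -> p5).
              branch 2.2.2.1 (add p2):
                (p2 | p4): β-rule — branch into p2  //  p4.
                  branch 2.2.2.1.1 (add p2):
                    ○ open, literals {p1=F, p2=T, p3=T, p5=F}.
                  branch 2.2.2.1.2 (add p4):
                    ○ open, literals {p1=F, p2=T, p3=T, p4=T, p5=F}.
              branch 2.2.2.2 (add (p3 -> p5)):
                (p2 | p4): β-rule — branch into p2  //  p4.
                  branch 2.2.2.2.1 (add p2):
                    (p3 -> p5): β-rule — branch into ~p3  //  p5.
                      branch 2.2.2.2.1.1 (add ~p3):
                        × closes — contains both p3 and ~p3.
                      branch 2.2.2.2.1.2 (add p5):
                        × closes — contains both p5 and ~p5.
                  branch 2.2.2.2.2 (add p4):
                    (p3 -> p5): β-rule — branch into ~p3  //  p5.
                      branch 2.2.2.2.2.1 (add ~p3):
                        × closes — contains both p3 and ~p3.
                      branch 2.2.2.2.2.2 (add p5):
                        × closes — contains both p5 and ~p5.
10 branches closed, 14 open.
Each open branch fixes some atoms; the unmentioned ones are free. Counting distinct full assignments: branch {p1=T, p3=F} (p5, p4, p2) contributes 8 new; branch {p1=T, p2=T, p5=T} (p4, p3) contributes 2 new; branch {p1=T, p4=T, p5=T} (p3, p2) contributes 1 new; branch {p1=T, p2=F, p4=F, p5=F} (p3) contributes 1 new; branch {p2=F, p3=F} (p5, p4, p1) contributes 4 new; branch {p2=F, p4=T, p5=T} (p3, p1) contributes 1 new; branch {p2=F, p4=F, p5=F} (p3, p1) contributes 1 new; branch {p3=F, p5=T} (p4, p2, p1) contributes 2 new; branch {p2=T, p5=T} (p4, p3, p1) contributes 2 new; branch {p4=T, p5=T} (p3, p2, p1) contributes 0 new; branch {p1=F, p2=T, p3=T, p5=F} (p4) contributes 2 new; branch {p1=F, p2=T, p3=T, p4=T, p5=F} (none free) contributes 0 new; branch {p1=F, p2=T, p3=T, p5=F} (p4) contributes 0 new; branch {p1=F, p2=T, p3=T, p4=T, p5=F} (none free) contributes 0 new. Total: 24.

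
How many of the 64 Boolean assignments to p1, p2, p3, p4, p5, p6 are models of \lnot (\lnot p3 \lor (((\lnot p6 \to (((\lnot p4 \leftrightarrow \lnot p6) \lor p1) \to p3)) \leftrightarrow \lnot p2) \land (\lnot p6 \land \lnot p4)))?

28

Initial set: {\lnot (\lnot p3 \lor (((\lnot p6 \to (((\lnot p4 \leftrightarrow \lnot p6) \lor p1) \to p3)) \leftrightarrow \lnot p2) \land (\lnot p6 \land \lnot p4)))}.
\lnot (\lnot p3 \lor (((\lnot p6 \to (((\lnot p4 \leftrightarrow \lnot p6) \lor p1) \to p3)) \leftrightarrow \lnot p2) \land (\lnot p6 \land \lnot p4))): α-rule — add \lnot \lnot p3, \lnot (((\lnot p6 \to (((\lnot p4 \leftrightarrow \lnot p6) \lor p1) \to p3)) \leftrightarrow \lnot p2) \land (\lnot p6 \land \lnot p4)).
\lnot (((\lnot p6 \to (((\lnot p4 \leftrightarrow \lnot p6) \lor p1) \to p3)) \leftrightarrow \lnot p2) \land (\lnot p6 \land \lnot p4)): β-rule — branch into \lnot ((\lnot p6 \to (((\lnot p4 \leftrightarrow \lnot p6) \lor p1) \to p3)) \leftrightarrow \lnot p2)  //  \lnot (\lnot p6 \land \lnot p4).
  branch 1 (add \lnot ((\lnot p6 \to (((\lnot p4 \leftrightarrow \lnot p6) \lor p1) \to p3)) \leftrightarrow \lnot p2)):
    \lnot ((\lnot p6 \to (((\lnot p4 \leftrightarrow \lnot p6) \lor p1) \to p3)) \leftrightarrow \lnot p2): β-rule — branch into (\lnot p6 \to (((\lnot p4 \leftrightarrow \lnot p6) \lor p1) \to p3)), \lnot \lnot p2  //  \lnot (\lnot p6 \to (((\lnot p4 \leftrightarrow \lnot p6) \lor p1) \to p3)), \lnot p2.
      branch 1.1 (add (\lnot p6 \to (((\lnot p4 \leftrightarrow \lnot p6) \lor p1) \to p3)), \lnot \lnot p2):
        (\lnot p6 \to (((\lnot p4 \leftrightarrow \lnot p6) \lor p1) \to p3)): β-rule — branch into \lnot \lnot p6  //  (((\lnot p4 \leftrightarrow \lnot p6) \lor p1) \to p3).
          branch 1.1.1 (add \lnot \lnot p6):
            ○ open, literals {p2=1, p3=1, p6=1}.
          branch 1.1.2 (add (((\lnot p4 \leftrightarrow \lnot p6) \lor p1) \to p3)):
            (((\lnot p4 \leftrightarrow \lnot p6) \lor p1) \to p3): β-rule — branch into \lnot ((\lnot p4 \leftrightarrow \lnot p6) \lor p1)  //  p3.
              branch 1.1.2.1 (add \lnot ((\lnot p4 \leftrightarrow \lnot p6) \lor p1)):
                \lnot ((\lnot p4 \leftrightarrow \lnot p6) \lor p1): α-rule — add \lnot (\lnot p4 \leftrightarrow \lnot p6), \lnot p1.
                \lnot (\lnot p4 \leftrightarrow \lnot p6): β-rule — branch into \lnot p4, \lnot \lnot p6  //  \lnot \lnot p4, \lnot p6.
                  branch 1.1.2.1.1 (add \lnot p4, \lnot \lnot p6):
                    ○ open, literals {p1=0, p2=1, p3=1, p4=0, p6=1}.
                  branch 1.1.2.1.2 (add \lnot \lnot p4, \lnot p6):
                    ○ open, literals {p1=0, p2=1, p3=1, p4=1, p6=0}.
              branch 1.1.2.2 (add p3):
                ○ open, literals {p2=1, p3=1}.
      branch 1.2 (add \lnot (\lnot p6 \to (((\lnot p4 \leftrightarrow \lnot p6) \lor p1) \to p3)), \lnot p2):
        \lnot (\lnot p6 \to (((\lnot p4 \leftrightarrow \lnot p6) \lor p1) \to p3)): α-rule — add \lnot p6, \lnot (((\lnot p4 \leftrightarrow \lnot p6) \lor p1) \to p3).
        \lnot (((\lnot p4 \leftrightarrow \lnot p6) \lor p1) \to p3): α-rule — add ((\lnot p4 \leftrightarrow \lnot p6) \lor p1), \lnot p3.
        × closes — contains both p3 and \lnot p3.
  branch 2 (add \lnot (\lnot p6 \land \lnot p4)):
    \lnot (\lnot p6 \land \lnot p4): β-rule — branch into \lnot \lnot p6  //  \lnot \lnot p4.
      branch 2.1 (add \lnot \lnot p6):
        ○ open, literals {p3=1, p6=1}.
      branch 2.2 (add \lnot \lnot p4):
        ○ open, literals {p3=1, p4=1}.
1 branch closed, 6 open.
Each open branch fixes some atoms; the unmentioned ones are free. Counting distinct full assignments: branch {p2=1, p3=1, p6=1} (p1, p4, p5) contributes 8 new; branch {p1=0, p2=1, p3=1, p4=0, p6=1} (p5) contributes 0 new; branch {p1=0, p2=1, p3=1, p4=1, p6=0} (p5) contributes 2 new; branch {p2=1, p3=1} (p1, p4, p5, p6) contributes 6 new; branch {p3=1, p6=1} (p1, p2, p4, p5) contributes 8 new; branch {p3=1, p4=1} (p1, p2, p5, p6) contributes 4 new. Total: 28.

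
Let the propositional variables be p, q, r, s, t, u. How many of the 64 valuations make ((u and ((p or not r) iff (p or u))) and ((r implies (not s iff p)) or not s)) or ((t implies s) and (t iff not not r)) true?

36

Initial set: {(((u and ((p or not r) iff (p or u))) and ((r implies (not s iff p)) or not s)) or ((t implies s) and (t iff not not r)))}.
(((u and ((p or not r) iff (p or u))) and ((r implies (not s iff p)) or not s)) or ((t implies s) and (t iff not not r))): β-rule — branch into ((u and ((p or not r) iff (p or u))) and ((r implies (not s iff p)) or not s))  //  ((t implies s) and (t iff not not r)).
  branch 1 (add ((u and ((p or not r) iff (p or u))) and ((r implies (not s iff p)) or not s))):
    ((u and ((p or not r) iff (p or u))) and ((r implies (not s iff p)) or not s)): α-rule — add (u and ((p or not r) iff (p or u))), ((r implies (not s iff p)) or not s).
    (u and ((p or not r) iff (p or u))): α-rule — add u, ((p or not r) iff (p or u)).
    ((r implies (not s iff p)) or not s): β-rule — branch into (r implies (not s iff p))  //  not s.
      branch 1.1 (add (r implies (not s iff p))):
        ((p or not r) iff (p or u)): β-rule — branch into (p or not r), (p or u)  //  not (p or not r), not (p or u).
          branch 1.1.1 (add (p or not r), (p or u)):
            (r implies (not s iff p)): β-rule — branch into not r  //  (not s iff p).
              branch 1.1.1.1 (add not r):
                (p or not r): β-rule — branch into p  //  not r.
                  branch 1.1.1.1.1 (add p):
                    (p or u): β-rule — branch into p  //  u.
                      branch 1.1.1.1.1.1 (add p):
                        ○ open, literals {p=true, r=false, u=true}.
                      branch 1.1.1.1.1.2 (add u):
                        ○ open, literals {p=true, r=false, u=true}.
                  branch 1.1.1.1.2 (add not r):
                    (p or u): β-rule — branch into p  //  u.
                      branch 1.1.1.1.2.1 (add p):
                        ○ open, literals {p=true, r=false, u=true}.
                      branch 1.1.1.1.2.2 (add u):
                        ○ open, literals {r=false, u=true}.
              branch 1.1.1.2 (add (not s iff p)):
                (p or not r): β-rule — branch into p  //  not r.
                  branch 1.1.1.2.1 (add p):
                    (p or u): β-rule — branch into p  //  u.
                      branch 1.1.1.2.1.1 (add p):
                        (not s iff p): β-rule — branch into not s, p  //  not not s, not p.
                          branch 1.1.1.2.1.1.1 (add not s, p):
                            ○ open, literals {p=true, s=false, u=true}.
                          branch 1.1.1.2.1.1.2 (add not not s, not p):
                            × closes — contains both p and not p.
                      branch 1.1.1.2.1.2 (add u):
                        (not s iff p): β-rule — branch into not s, p  //  not not s, not p.
                          branch 1.1.1.2.1.2.1 (add not s, p):
                            ○ open, literals {p=true, s=false, u=true}.
                          branch 1.1.1.2.1.2.2 (add not not s, not p):
                            × closes — contains both p and not p.
                  branch 1.1.1.2.2 (add not r):
                    (p or u): β-rule — branch into p  //  u.
                      branch 1.1.1.2.2.1 (add p):
                        (not s iff p): β-rule — branch into not s, p  //  not not s, not p.
                          branch 1.1.1.2.2.1.1 (add not s, p):
                            ○ open, literals {p=true, r=false, s=false, u=true}.
                          branch 1.1.1.2.2.1.2 (add not not s, not p):
                            × closes — contains both p and not p.
                      branch 1.1.1.2.2.2 (add u):
                        (not s iff p): β-rule — branch into not s, p  //  not not s, not p.
                          branch 1.1.1.2.2.2.1 (add not s, p):
                            ○ open, literals {p=true, r=false, s=false, u=true}.
                          branch 1.1.1.2.2.2.2 (add not not s, not p):
                            ○ open, literals {p=false, r=false, s=true, u=true}.
          branch 1.1.2 (add not (p or not r), not (p or u)):
            not (p or not r): α-rule — add not p, not not r.
            not (p or u): α-rule — add not p, not u.
            × closes — contains both u and not u.
      branch 1.2 (add not s):
        ((p or not r) iff (p or u)): β-rule — branch into (p or not r), (p or u)  //  not (p or not r), not (p or u).
          branch 1.2.1 (add (p or not r), (p or u)):
            (p or not r): β-rule — branch into p  //  not r.
              branch 1.2.1.1 (add p):
                (p or u): β-rule — branch into p  //  u.
                  branch 1.2.1.1.1 (add p):
                    ○ open, literals {p=true, s=false, u=true}.
                  branch 1.2.1.1.2 (add u):
                    ○ open, literals {p=true, s=false, u=true}.
              branch 1.2.1.2 (add not r):
                (p or u): β-rule — branch into p  //  u.
                  branch 1.2.1.2.1 (add p):
                    ○ open, literals {p=true, r=false, s=false, u=true}.
                  branch 1.2.1.2.2 (add u):
                    ○ open, literals {r=false, s=false, u=true}.
          branch 1.2.2 (add not (p or not r), not (p or u)):
            not (p or not r): α-rule — add not p, not not r.
            not (p or u): α-rule — add not p, not u.
            × closes — contains both u and not u.
  branch 2 (add ((t implies s) and (t iff not not r))):
    ((t implies s) and (t iff not not r)): α-rule — add (t implies s), (t iff not not r).
    (t implies s): β-rule — branch into not t  //  s.
      branch 2.1 (add not t):
        (t iff not not r): β-rule — branch into t, not not r  //  not t, not not not r.
          branch 2.1.1 (add t, not not r):
            × closes — contains both t and not t.
          branch 2.1.2 (add not t, not not not r):
            not not not r: drop double negation, giving not r.
            ○ open, literals {r=false, t=false}.
      branch 2.2 (add s):
        (t iff not not r): β-rule — branch into t, not not r  //  not t, not not not r.
          branch 2.2.1 (add t, not not r):
            not not r: drop double negation, giving r.
            ○ open, literals {r=true, s=true, t=true}.
          branch 2.2.2 (add not t, not not not r):
            not not not r: drop double negation, giving not r.
            ○ open, literals {r=false, s=true, t=false}.
6 branches closed, 16 open.
Each open branch fixes some atoms; the unmentioned ones are free. Counting distinct full assignments: branch {p=true, r=false, u=true} (q, s, t) contributes 8 new; branch {p=true, r=false, u=true} (q, s, t) contributes 0 new; branch {p=true, r=false, u=true} (q, s, t) contributes 0 new; branch {r=false, u=true} (p, q, s, t) contributes 8 new; branch {p=true, s=false, u=true} (q, r, t) contributes 4 new; branch {p=true, s=false, u=true} (q, r, t) contributes 0 new; branch {p=true, r=false, s=false, u=true} (q, t) contributes 0 new; branch {p=true, r=false, s=false, u=true} (q, t) contributes 0 new; branch {p=false, r=false, s=true, u=true} (q, t) contributes 0 new; branch {p=true, s=false, u=true} (q, r, t) contributes 0 new; branch {p=true, s=false, u=true} (q, r, t) contributes 0 new; branch {p=true, r=false, s=false, u=true} (q, t) contributes 0 new; branch {r=false, s=false, u=true} (p, q, t) contributes 0 new; branch {r=false, t=false} (p, q, s, u) contributes 8 new; branch {r=true, s=true, t=true} (p, q, u) contributes 8 new; branch {r=false, s=true, t=false} (p, q, u) contributes 0 new. Total: 36.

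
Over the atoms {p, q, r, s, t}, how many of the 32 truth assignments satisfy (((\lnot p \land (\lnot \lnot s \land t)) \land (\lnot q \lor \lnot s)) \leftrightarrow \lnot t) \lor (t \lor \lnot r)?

Initial set: {((((\lnot p \land (\lnot \lnot s \land t)) \land (\lnot q \lor \lnot s)) \leftrightarrow \lnot t) \lor (t \lor \lnot r))}.
((((\lnot p \land (\lnot \lnot s \land t)) \land (\lnot q \lor \lnot s)) \leftrightarrow \lnot t) \lor (t \lor \lnot r)): β-rule — branch into (((\lnot p \land (\lnot \lnot s \land t)) \land (\lnot q \lor \lnot s)) \leftrightarrow \lnot t)  //  (t \lor \lnot r).
  branch 1 (add (((\lnot p \land (\lnot \lnot s \land t)) \land (\lnot q \lor \lnot s)) \leftrightarrow \lnot t)):
    (((\lnot p \land (\lnot \lnot s \land t)) \land (\lnot q \lor \lnot s)) \leftrightarrow \lnot t): β-rule — branch into ((\lnot p \land (\lnot \lnot s \land t)) \land (\lnot q \lor \lnot s)), \lnot t  //  \lnot ((\lnot p \land (\lnot \lnot s \land t)) \land (\lnot q \lor \lnot s)), \lnot \lnot t.
      branch 1.1 (add ((\lnot p \land (\lnot \lnot s \land t)) \land (\lnot q \lor \lnot s)), \lnot t):
        ((\lnot p \land (\lnot \lnot s \land t)) \land (\lnot q \lor \lnot s)): α-rule — add (\lnot p \land (\lnot \lnot s \land t)), (\lnot q \lor \lnot s).
        (\lnot p \land (\lnot \lnot s \land t)): α-rule — add \lnot p, (\lnot \lnot s \land t).
        (\lnot \lnot s \land t): α-rule — add \lnot \lnot s, t.
        × closes — contains both t and \lnot t.
      branch 1.2 (add \lnot ((\lnot p \land (\lnot \lnot s \land t)) \land (\lnot q \lor \lnot s)), \lnot \lnot t):
        \lnot ((\lnot p \land (\lnot \lnot s \land t)) \land (\lnot q \lor \lnot s)): β-rule — branch into \lnot (\lnot p \land (\lnot \lnot s \land t))  //  \lnot (\lnot q \lor \lnot s).
          branch 1.2.1 (add \lnot (\lnot p \land (\lnot \lnot s \land t))):
            \lnot (\lnot p \land (\lnot \lnot s \land t)): β-rule — branch into \lnot \lnot p  //  \lnot (\lnot \lnot s \land t).
              branch 1.2.1.1 (add \lnot \lnot p):
                ○ open, literals {p=true, t=true}.
              branch 1.2.1.2 (add \lnot (\lnot \lnot s \land t)):
                \lnot (\lnot \lnot s \land t): β-rule — branch into \lnot \lnot \lnot s  //  \lnot t.
                  branch 1.2.1.2.1 (add \lnot \lnot \lnot s):
                    \lnot \lnot \lnot s: drop double negation, giving \lnot s.
                    ○ open, literals {s=false, t=true}.
                  branch 1.2.1.2.2 (add \lnot t):
                    × closes — contains both t and \lnot t.
          branch 1.2.2 (add \lnot (\lnot q \lor \lnot s)):
            \lnot (\lnot q \lor \lnot s): α-rule — add \lnot \lnot q, \lnot \lnot s.
            ○ open, literals {q=true, s=true, t=true}.
  branch 2 (add (t \lor \lnot r)):
    (t \lor \lnot r): β-rule — branch into t  //  \lnot r.
      branch 2.1 (add t):
        ○ open, literals {t=true}.
      branch 2.2 (add \lnot r):
        ○ open, literals {r=false}.
2 branches closed, 5 open.
Each open branch fixes some atoms; the unmentioned ones are free. Counting distinct full assignments: branch {p=true, t=true} (q, r, s) contributes 8 new; branch {s=false, t=true} (p, q, r) contributes 4 new; branch {q=true, s=true, t=true} (p, r) contributes 2 new; branch {t=true} (p, q, r, s) contributes 2 new; branch {r=false} (p, q, s, t) contributes 8 new. Total: 24.

24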